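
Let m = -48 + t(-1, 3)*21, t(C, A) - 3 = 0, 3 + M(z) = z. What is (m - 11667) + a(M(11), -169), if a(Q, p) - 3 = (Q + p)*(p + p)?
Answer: 42769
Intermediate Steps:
M(z) = -3 + z
a(Q, p) = 3 + 2*p*(Q + p) (a(Q, p) = 3 + (Q + p)*(p + p) = 3 + (Q + p)*(2*p) = 3 + 2*p*(Q + p))
t(C, A) = 3 (t(C, A) = 3 + 0 = 3)
m = 15 (m = -48 + 3*21 = -48 + 63 = 15)
(m - 11667) + a(M(11), -169) = (15 - 11667) + (3 + 2*(-169)**2 + 2*(-3 + 11)*(-169)) = -11652 + (3 + 2*28561 + 2*8*(-169)) = -11652 + (3 + 57122 - 2704) = -11652 + 54421 = 42769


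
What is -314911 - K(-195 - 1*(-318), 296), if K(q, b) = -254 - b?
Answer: -314361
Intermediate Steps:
-314911 - K(-195 - 1*(-318), 296) = -314911 - (-254 - 1*296) = -314911 - (-254 - 296) = -314911 - 1*(-550) = -314911 + 550 = -314361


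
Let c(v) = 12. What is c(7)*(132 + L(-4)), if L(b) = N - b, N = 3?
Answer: 1668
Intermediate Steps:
L(b) = 3 - b
c(7)*(132 + L(-4)) = 12*(132 + (3 - 1*(-4))) = 12*(132 + (3 + 4)) = 12*(132 + 7) = 12*139 = 1668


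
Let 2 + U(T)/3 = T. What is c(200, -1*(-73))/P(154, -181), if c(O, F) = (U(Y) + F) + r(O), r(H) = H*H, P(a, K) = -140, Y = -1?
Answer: -10016/35 ≈ -286.17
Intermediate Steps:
r(H) = H**2
U(T) = -6 + 3*T
c(O, F) = -9 + F + O**2 (c(O, F) = ((-6 + 3*(-1)) + F) + O**2 = ((-6 - 3) + F) + O**2 = (-9 + F) + O**2 = -9 + F + O**2)
c(200, -1*(-73))/P(154, -181) = (-9 - 1*(-73) + 200**2)/(-140) = (-9 + 73 + 40000)*(-1/140) = 40064*(-1/140) = -10016/35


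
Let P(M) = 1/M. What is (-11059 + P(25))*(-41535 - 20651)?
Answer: 17192812164/25 ≈ 6.8771e+8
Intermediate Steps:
(-11059 + P(25))*(-41535 - 20651) = (-11059 + 1/25)*(-41535 - 20651) = (-11059 + 1/25)*(-62186) = -276474/25*(-62186) = 17192812164/25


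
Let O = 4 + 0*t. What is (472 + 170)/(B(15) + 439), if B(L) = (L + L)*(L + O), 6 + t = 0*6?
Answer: 642/1009 ≈ 0.63627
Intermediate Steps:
t = -6 (t = -6 + 0*6 = -6 + 0 = -6)
O = 4 (O = 4 + 0*(-6) = 4 + 0 = 4)
B(L) = 2*L*(4 + L) (B(L) = (L + L)*(L + 4) = (2*L)*(4 + L) = 2*L*(4 + L))
(472 + 170)/(B(15) + 439) = (472 + 170)/(2*15*(4 + 15) + 439) = 642/(2*15*19 + 439) = 642/(570 + 439) = 642/1009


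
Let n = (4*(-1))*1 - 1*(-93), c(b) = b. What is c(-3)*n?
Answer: -267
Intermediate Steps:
n = 89 (n = -4*1 + 93 = -4 + 93 = 89)
c(-3)*n = -3*89 = -267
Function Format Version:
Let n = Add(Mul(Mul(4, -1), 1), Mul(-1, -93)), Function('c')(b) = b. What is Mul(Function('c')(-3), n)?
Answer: -267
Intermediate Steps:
n = 89 (n = Add(Mul(-4, 1), 93) = Add(-4, 93) = 89)
Mul(Function('c')(-3), n) = Mul(-3, 89) = -267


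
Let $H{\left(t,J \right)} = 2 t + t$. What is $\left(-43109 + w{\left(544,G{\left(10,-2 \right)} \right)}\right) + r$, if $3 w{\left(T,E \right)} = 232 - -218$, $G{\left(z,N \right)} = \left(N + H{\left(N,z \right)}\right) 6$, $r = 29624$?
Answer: $-13335$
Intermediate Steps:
$H{\left(t,J \right)} = 3 t$
$G{\left(z,N \right)} = 24 N$ ($G{\left(z,N \right)} = \left(N + 3 N\right) 6 = 4 N 6 = 24 N$)
$w{\left(T,E \right)} = 150$ ($w{\left(T,E \right)} = \frac{232 - -218}{3} = \frac{232 + 218}{3} = \frac{1}{3} \cdot 450 = 150$)
$\left(-43109 + w{\left(544,G{\left(10,-2 \right)} \right)}\right) + r = \left(-43109 + 150\right) + 29624 = -42959 + 29624 = -13335$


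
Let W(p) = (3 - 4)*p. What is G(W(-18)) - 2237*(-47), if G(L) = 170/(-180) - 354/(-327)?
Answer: 206282989/1962 ≈ 1.0514e+5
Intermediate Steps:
W(p) = -p
G(L) = 271/1962 (G(L) = 170*(-1/180) - 354*(-1/327) = -17/18 + 118/109 = 271/1962)
G(W(-18)) - 2237*(-47) = 271/1962 - 2237*(-47) = 271/1962 + 105139 = 206282989/1962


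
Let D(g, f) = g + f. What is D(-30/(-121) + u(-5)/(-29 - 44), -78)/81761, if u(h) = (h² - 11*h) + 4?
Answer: -696948/722194913 ≈ -0.00096504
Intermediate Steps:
u(h) = 4 + h² - 11*h
D(g, f) = f + g
D(-30/(-121) + u(-5)/(-29 - 44), -78)/81761 = (-78 + (-30/(-121) + (4 + (-5)² - 11*(-5))/(-29 - 44)))/81761 = (-78 + (-30*(-1/121) + (4 + 25 + 55)/(-73)))*(1/81761) = (-78 + (30/121 + 84*(-1/73)))*(1/81761) = (-78 + (30/121 - 84/73))*(1/81761) = (-78 - 7974/8833)*(1/81761) = -696948/8833*1/81761 = -696948/722194913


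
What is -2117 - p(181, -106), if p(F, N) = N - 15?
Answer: -1996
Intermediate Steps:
p(F, N) = -15 + N
-2117 - p(181, -106) = -2117 - (-15 - 106) = -2117 - 1*(-121) = -2117 + 121 = -1996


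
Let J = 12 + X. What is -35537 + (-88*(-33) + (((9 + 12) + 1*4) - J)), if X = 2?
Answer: -32622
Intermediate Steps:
J = 14 (J = 12 + 2 = 14)
-35537 + (-88*(-33) + (((9 + 12) + 1*4) - J)) = -35537 + (-88*(-33) + (((9 + 12) + 1*4) - 1*14)) = -35537 + (2904 + ((21 + 4) - 14)) = -35537 + (2904 + (25 - 14)) = -35537 + (2904 + 11) = -35537 + 2915 = -32622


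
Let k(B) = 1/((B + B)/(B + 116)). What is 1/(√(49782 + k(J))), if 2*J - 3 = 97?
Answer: 5*√4978366/2489183 ≈ 0.0044818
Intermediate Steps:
J = 50 (J = 3/2 + (½)*97 = 3/2 + 97/2 = 50)
k(B) = (116 + B)/(2*B) (k(B) = 1/((2*B)/(116 + B)) = 1/(2*B/(116 + B)) = (116 + B)/(2*B))
1/(√(49782 + k(J))) = 1/(√(49782 + (½)*(116 + 50)/50)) = 1/(√(49782 + (½)*(1/50)*166)) = 1/(√(49782 + 83/50)) = 1/(√(2489183/50)) = 1/(√4978366/10) = 5*√4978366/2489183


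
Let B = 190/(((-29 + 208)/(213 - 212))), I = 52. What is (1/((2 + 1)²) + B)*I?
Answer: 98228/1611 ≈ 60.973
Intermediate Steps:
B = 190/179 (B = 190/((179/1)) = 190/((179*1)) = 190/179 ≈ 1.0615)
(1/((2 + 1)²) + B)*I = (1/((2 + 1)²) + 190/179)*52 = (1/(3²) + 190/179)*52 = (1/9 + 190/179)*52 = (⅑ + 190/179)*52 = (1889/1611)*52 = 98228/1611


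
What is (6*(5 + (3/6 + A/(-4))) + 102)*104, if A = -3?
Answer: 14508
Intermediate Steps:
(6*(5 + (3/6 + A/(-4))) + 102)*104 = (6*(5 + (3/6 - 3/(-4))) + 102)*104 = (6*(5 + (3*(⅙) - 3*(-¼))) + 102)*104 = (6*(5 + (½ + ¾)) + 102)*104 = (6*(5 + 5/4) + 102)*104 = (6*(25/4) + 102)*104 = (75/2 + 102)*104 = (279/2)*104 = 14508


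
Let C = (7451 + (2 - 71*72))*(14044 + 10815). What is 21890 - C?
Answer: -58173029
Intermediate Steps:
C = 58194919 (C = (7451 + (2 - 5112))*24859 = (7451 - 5110)*24859 = 2341*24859 = 58194919)
21890 - C = 21890 - 1*58194919 = 21890 - 58194919 = -58173029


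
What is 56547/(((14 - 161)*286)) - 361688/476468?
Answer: -3512410241/1669305638 ≈ -2.1041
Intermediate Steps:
56547/(((14 - 161)*286)) - 361688/476468 = 56547/((-147*286)) - 361688*1/476468 = 56547/(-42042) - 90422/119117 = 56547*(-1/42042) - 90422/119117 = -18849/14014 - 90422/119117 = -3512410241/1669305638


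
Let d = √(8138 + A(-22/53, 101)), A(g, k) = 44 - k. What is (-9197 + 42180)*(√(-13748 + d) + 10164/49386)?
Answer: 55873202/8231 + 32983*√(-13748 + √8081) ≈ 6788.1 + 3.8547e+6*I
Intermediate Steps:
d = √8081 (d = √(8138 + (44 - 1*101)) = √(8138 + (44 - 101)) = √(8138 - 57) = √8081 ≈ 89.894)
(-9197 + 42180)*(√(-13748 + d) + 10164/49386) = (-9197 + 42180)*(√(-13748 + √8081) + 10164/49386) = 32983*(√(-13748 + √8081) + 10164*(1/49386)) = 32983*(√(-13748 + √8081) + 1694/8231) = 32983*(1694/8231 + √(-13748 + √8081)) = 55873202/8231 + 32983*√(-13748 + √8081)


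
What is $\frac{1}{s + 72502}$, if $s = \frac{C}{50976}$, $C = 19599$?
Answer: $\frac{16992}{1231960517} \approx 1.3793 \cdot 10^{-5}$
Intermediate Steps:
$s = \frac{6533}{16992}$ ($s = \frac{19599}{50976} = 19599 \cdot \frac{1}{50976} = \frac{6533}{16992} \approx 0.38448$)
$\frac{1}{s + 72502} = \frac{1}{\frac{6533}{16992} + 72502} = \frac{1}{\frac{1231960517}{16992}} = \frac{16992}{1231960517}$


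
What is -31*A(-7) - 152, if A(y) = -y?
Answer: -369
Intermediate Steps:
-31*A(-7) - 152 = -(-31)*(-7) - 152 = -31*7 - 152 = -217 - 152 = -369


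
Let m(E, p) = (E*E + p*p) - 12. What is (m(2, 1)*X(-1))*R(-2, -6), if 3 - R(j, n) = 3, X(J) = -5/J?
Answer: 0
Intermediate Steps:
R(j, n) = 0 (R(j, n) = 3 - 1*3 = 3 - 3 = 0)
m(E, p) = -12 + E² + p² (m(E, p) = (E² + p²) - 12 = -12 + E² + p²)
(m(2, 1)*X(-1))*R(-2, -6) = ((-12 + 2² + 1²)*(-5/(-1)))*0 = ((-12 + 4 + 1)*(-5*(-1)))*0 = -7*5*0 = -35*0 = 0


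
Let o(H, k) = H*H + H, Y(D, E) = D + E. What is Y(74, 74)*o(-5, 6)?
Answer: 2960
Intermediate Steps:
o(H, k) = H + H² (o(H, k) = H² + H = H + H²)
Y(74, 74)*o(-5, 6) = (74 + 74)*(-5*(1 - 5)) = 148*(-5*(-4)) = 148*20 = 2960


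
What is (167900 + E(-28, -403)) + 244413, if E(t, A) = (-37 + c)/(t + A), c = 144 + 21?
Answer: 177706775/431 ≈ 4.1231e+5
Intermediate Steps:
c = 165
E(t, A) = 128/(A + t) (E(t, A) = (-37 + 165)/(t + A) = 128/(A + t))
(167900 + E(-28, -403)) + 244413 = (167900 + 128/(-403 - 28)) + 244413 = (167900 + 128/(-431)) + 244413 = (167900 + 128*(-1/431)) + 244413 = (167900 - 128/431) + 244413 = 72364772/431 + 244413 = 177706775/431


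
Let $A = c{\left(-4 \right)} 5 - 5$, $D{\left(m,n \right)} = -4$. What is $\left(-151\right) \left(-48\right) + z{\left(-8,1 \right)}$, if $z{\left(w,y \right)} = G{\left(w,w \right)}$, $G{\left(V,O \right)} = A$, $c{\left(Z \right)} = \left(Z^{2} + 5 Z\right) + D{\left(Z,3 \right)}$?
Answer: $7203$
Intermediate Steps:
$c{\left(Z \right)} = -4 + Z^{2} + 5 Z$ ($c{\left(Z \right)} = \left(Z^{2} + 5 Z\right) - 4 = -4 + Z^{2} + 5 Z$)
$A = -45$ ($A = \left(-4 + \left(-4\right)^{2} + 5 \left(-4\right)\right) 5 - 5 = \left(-4 + 16 - 20\right) 5 - 5 = \left(-8\right) 5 - 5 = -40 - 5 = -45$)
$G{\left(V,O \right)} = -45$
$z{\left(w,y \right)} = -45$
$\left(-151\right) \left(-48\right) + z{\left(-8,1 \right)} = \left(-151\right) \left(-48\right) - 45 = 7248 - 45 = 7203$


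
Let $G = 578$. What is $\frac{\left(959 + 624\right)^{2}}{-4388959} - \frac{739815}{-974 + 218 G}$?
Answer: $- \frac{712065800851}{109750308754} \approx -6.4881$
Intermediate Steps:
$\frac{\left(959 + 624\right)^{2}}{-4388959} - \frac{739815}{-974 + 218 G} = \frac{\left(959 + 624\right)^{2}}{-4388959} - \frac{739815}{-974 + 218 \cdot 578} = 1583^{2} \left(- \frac{1}{4388959}\right) - \frac{739815}{-974 + 126004} = 2505889 \left(- \frac{1}{4388959}\right) - \frac{739815}{125030} = - \frac{2505889}{4388959} - \frac{147963}{25006} = - \frac{712065800851}{109750308754}$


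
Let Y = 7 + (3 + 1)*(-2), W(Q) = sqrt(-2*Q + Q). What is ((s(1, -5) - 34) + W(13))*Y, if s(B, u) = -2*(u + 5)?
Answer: 34 - I*sqrt(13) ≈ 34.0 - 3.6056*I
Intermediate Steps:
W(Q) = sqrt(-Q)
s(B, u) = -10 - 2*u (s(B, u) = -2*(5 + u) = -10 - 2*u)
Y = -1 (Y = 7 + 4*(-2) = 7 - 8 = -1)
((s(1, -5) - 34) + W(13))*Y = (((-10 - 2*(-5)) - 34) + sqrt(-1*13))*(-1) = (((-10 + 10) - 34) + sqrt(-13))*(-1) = ((0 - 34) + I*sqrt(13))*(-1) = (-34 + I*sqrt(13))*(-1) = 34 - I*sqrt(13)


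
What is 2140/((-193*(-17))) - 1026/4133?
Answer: 5478314/13560373 ≈ 0.40399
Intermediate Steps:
2140/((-193*(-17))) - 1026/4133 = 2140/3281 - 1026*1/4133 = 2140*(1/3281) - 1026/4133 = 2140/3281 - 1026/4133 = 5478314/13560373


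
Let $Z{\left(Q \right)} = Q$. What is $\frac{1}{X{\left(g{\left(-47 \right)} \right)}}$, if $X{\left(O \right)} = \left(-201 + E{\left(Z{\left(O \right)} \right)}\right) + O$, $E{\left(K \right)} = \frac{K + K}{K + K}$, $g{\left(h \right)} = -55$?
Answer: $- \frac{1}{255} \approx -0.0039216$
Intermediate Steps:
$E{\left(K \right)} = 1$ ($E{\left(K \right)} = \frac{2 K}{2 K} = 2 K \frac{1}{2 K} = 1$)
$X{\left(O \right)} = -200 + O$ ($X{\left(O \right)} = \left(-201 + 1\right) + O = -200 + O$)
$\frac{1}{X{\left(g{\left(-47 \right)} \right)}} = \frac{1}{-200 - 55} = \frac{1}{-255} = - \frac{1}{255}$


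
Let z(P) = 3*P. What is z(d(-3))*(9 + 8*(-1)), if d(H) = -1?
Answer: -3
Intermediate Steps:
z(d(-3))*(9 + 8*(-1)) = (3*(-1))*(9 + 8*(-1)) = -3*(9 - 8) = -3*1 = -3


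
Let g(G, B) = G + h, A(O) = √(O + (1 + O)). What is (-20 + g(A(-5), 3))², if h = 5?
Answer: 216 - 90*I ≈ 216.0 - 90.0*I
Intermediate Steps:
A(O) = √(1 + 2*O)
g(G, B) = 5 + G (g(G, B) = G + 5 = 5 + G)
(-20 + g(A(-5), 3))² = (-20 + (5 + √(1 + 2*(-5))))² = (-20 + (5 + √(1 - 10)))² = (-20 + (5 + √(-9)))² = (-20 + (5 + 3*I))² = (-15 + 3*I)²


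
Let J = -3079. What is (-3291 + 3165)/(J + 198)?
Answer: 126/2881 ≈ 0.043735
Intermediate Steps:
(-3291 + 3165)/(J + 198) = (-3291 + 3165)/(-3079 + 198) = -126/(-2881) = -126*(-1/2881) = 126/2881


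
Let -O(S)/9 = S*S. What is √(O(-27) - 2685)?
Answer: I*√9246 ≈ 96.156*I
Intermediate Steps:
O(S) = -9*S² (O(S) = -9*S*S = -9*S²)
√(O(-27) - 2685) = √(-9*(-27)² - 2685) = √(-9*729 - 2685) = √(-6561 - 2685) = √(-9246) = I*√9246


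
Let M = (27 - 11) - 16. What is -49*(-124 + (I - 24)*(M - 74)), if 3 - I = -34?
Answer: 53214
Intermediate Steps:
I = 37 (I = 3 - 1*(-34) = 3 + 34 = 37)
M = 0 (M = 16 - 16 = 0)
-49*(-124 + (I - 24)*(M - 74)) = -49*(-124 + (37 - 24)*(0 - 74)) = -49*(-124 + 13*(-74)) = -49*(-124 - 962) = -49*(-1086) = 53214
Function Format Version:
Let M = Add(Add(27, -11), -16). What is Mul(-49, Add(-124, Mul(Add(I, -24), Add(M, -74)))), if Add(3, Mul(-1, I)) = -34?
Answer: 53214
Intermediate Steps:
I = 37 (I = Add(3, Mul(-1, -34)) = Add(3, 34) = 37)
M = 0 (M = Add(16, -16) = 0)
Mul(-49, Add(-124, Mul(Add(I, -24), Add(M, -74)))) = Mul(-49, Add(-124, Mul(Add(37, -24), Add(0, -74)))) = Mul(-49, Add(-124, Mul(13, -74))) = Mul(-49, Add(-124, -962)) = Mul(-49, -1086) = 53214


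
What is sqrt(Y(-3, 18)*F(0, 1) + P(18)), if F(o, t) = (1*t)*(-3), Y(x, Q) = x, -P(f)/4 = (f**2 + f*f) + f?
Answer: 3*I*sqrt(295) ≈ 51.527*I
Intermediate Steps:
P(f) = -8*f**2 - 4*f (P(f) = -4*((f**2 + f*f) + f) = -4*((f**2 + f**2) + f) = -4*(2*f**2 + f) = -4*(f + 2*f**2) = -8*f**2 - 4*f)
F(o, t) = -3*t (F(o, t) = t*(-3) = -3*t)
sqrt(Y(-3, 18)*F(0, 1) + P(18)) = sqrt(-(-9) - 4*18*(1 + 2*18)) = sqrt(-3*(-3) - 4*18*(1 + 36)) = sqrt(9 - 4*18*37) = sqrt(9 - 2664) = sqrt(-2655) = 3*I*sqrt(295)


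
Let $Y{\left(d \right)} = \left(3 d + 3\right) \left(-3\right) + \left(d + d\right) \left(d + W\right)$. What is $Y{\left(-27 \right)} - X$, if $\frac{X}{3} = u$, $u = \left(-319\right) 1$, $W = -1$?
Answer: $2703$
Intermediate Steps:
$u = -319$
$X = -957$ ($X = 3 \left(-319\right) = -957$)
$Y{\left(d \right)} = -9 - 9 d + 2 d \left(-1 + d\right)$ ($Y{\left(d \right)} = \left(3 d + 3\right) \left(-3\right) + \left(d + d\right) \left(d - 1\right) = \left(3 + 3 d\right) \left(-3\right) + 2 d \left(-1 + d\right) = \left(-9 - 9 d\right) + 2 d \left(-1 + d\right) = -9 - 9 d + 2 d \left(-1 + d\right)$)
$Y{\left(-27 \right)} - X = \left(-9 - -297 + 2 \left(-27\right)^{2}\right) - -957 = \left(-9 + 297 + 2 \cdot 729\right) + 957 = \left(-9 + 297 + 1458\right) + 957 = 1746 + 957 = 2703$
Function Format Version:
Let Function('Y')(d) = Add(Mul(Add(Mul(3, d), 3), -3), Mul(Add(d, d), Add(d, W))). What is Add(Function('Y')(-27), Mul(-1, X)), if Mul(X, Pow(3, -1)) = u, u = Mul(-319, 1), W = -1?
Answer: 2703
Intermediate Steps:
u = -319
X = -957 (X = Mul(3, -319) = -957)
Function('Y')(d) = Add(-9, Mul(-9, d), Mul(2, d, Add(-1, d))) (Function('Y')(d) = Add(Mul(Add(Mul(3, d), 3), -3), Mul(Add(d, d), Add(d, -1))) = Add(Mul(Add(3, Mul(3, d)), -3), Mul(Mul(2, d), Add(-1, d))) = Add(Add(-9, Mul(-9, d)), Mul(2, d, Add(-1, d))) = Add(-9, Mul(-9, d), Mul(2, d, Add(-1, d))))
Add(Function('Y')(-27), Mul(-1, X)) = Add(Add(-9, Mul(-11, -27), Mul(2, Pow(-27, 2))), Mul(-1, -957)) = Add(Add(-9, 297, Mul(2, 729)), 957) = Add(Add(-9, 297, 1458), 957) = Add(1746, 957) = 2703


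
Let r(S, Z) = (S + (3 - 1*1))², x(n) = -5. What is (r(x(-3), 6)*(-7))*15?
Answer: -945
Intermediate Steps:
r(S, Z) = (2 + S)² (r(S, Z) = (S + (3 - 1))² = (S + 2)² = (2 + S)²)
(r(x(-3), 6)*(-7))*15 = ((2 - 5)²*(-7))*15 = ((-3)²*(-7))*15 = (9*(-7))*15 = -63*15 = -945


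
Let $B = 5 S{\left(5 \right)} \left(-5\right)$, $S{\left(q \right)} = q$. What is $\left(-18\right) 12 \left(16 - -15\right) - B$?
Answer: $-6571$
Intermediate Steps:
$B = -125$ ($B = 5 \cdot 5 \left(-5\right) = 25 \left(-5\right) = -125$)
$\left(-18\right) 12 \left(16 - -15\right) - B = \left(-18\right) 12 \left(16 - -15\right) - -125 = - 216 \left(16 + 15\right) + 125 = \left(-216\right) 31 + 125 = -6696 + 125 = -6571$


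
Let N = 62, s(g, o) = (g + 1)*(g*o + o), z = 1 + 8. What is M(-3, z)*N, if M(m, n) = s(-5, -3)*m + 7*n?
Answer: 12834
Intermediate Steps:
z = 9
s(g, o) = (1 + g)*(o + g*o)
M(m, n) = -48*m + 7*n (M(m, n) = (-3*(1 + (-5)² + 2*(-5)))*m + 7*n = (-3*(1 + 25 - 10))*m + 7*n = (-3*16)*m + 7*n = -48*m + 7*n)
M(-3, z)*N = (-48*(-3) + 7*9)*62 = (144 + 63)*62 = 207*62 = 12834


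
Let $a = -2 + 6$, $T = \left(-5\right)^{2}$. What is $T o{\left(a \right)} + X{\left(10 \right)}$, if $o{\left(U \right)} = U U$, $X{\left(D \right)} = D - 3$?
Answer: $407$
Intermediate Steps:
$X{\left(D \right)} = -3 + D$
$T = 25$
$a = 4$
$o{\left(U \right)} = U^{2}$
$T o{\left(a \right)} + X{\left(10 \right)} = 25 \cdot 4^{2} + \left(-3 + 10\right) = 25 \cdot 16 + 7 = 400 + 7 = 407$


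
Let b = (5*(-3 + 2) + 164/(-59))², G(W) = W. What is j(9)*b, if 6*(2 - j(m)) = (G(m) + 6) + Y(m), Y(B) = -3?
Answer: 0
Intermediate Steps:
b = 210681/3481 (b = (5*(-1) + 164*(-1/59))² = (-5 - 164/59)² = (-459/59)² = 210681/3481 ≈ 60.523)
j(m) = 3/2 - m/6 (j(m) = 2 - ((m + 6) - 3)/6 = 2 - ((6 + m) - 3)/6 = 2 - (3 + m)/6 = 2 + (-½ - m/6) = 3/2 - m/6)
j(9)*b = (3/2 - ⅙*9)*(210681/3481) = (3/2 - 3/2)*(210681/3481) = 0*(210681/3481) = 0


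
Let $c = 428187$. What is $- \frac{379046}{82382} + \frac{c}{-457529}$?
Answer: $- \frac{104349719384}{18846077039} \approx -5.5369$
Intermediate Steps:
$- \frac{379046}{82382} + \frac{c}{-457529} = - \frac{379046}{82382} + \frac{428187}{-457529} = \left(-379046\right) \frac{1}{82382} + 428187 \left(- \frac{1}{457529}\right) = - \frac{189523}{41191} - \frac{428187}{457529} = - \frac{104349719384}{18846077039}$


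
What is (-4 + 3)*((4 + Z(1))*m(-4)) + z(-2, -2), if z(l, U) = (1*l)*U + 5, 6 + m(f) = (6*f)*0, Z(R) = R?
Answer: 39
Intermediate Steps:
m(f) = -6 (m(f) = -6 + (6*f)*0 = -6 + 0 = -6)
z(l, U) = 5 + U*l (z(l, U) = l*U + 5 = U*l + 5 = 5 + U*l)
(-4 + 3)*((4 + Z(1))*m(-4)) + z(-2, -2) = (-4 + 3)*((4 + 1)*(-6)) + (5 - 2*(-2)) = -5*(-6) + (5 + 4) = -1*(-30) + 9 = 30 + 9 = 39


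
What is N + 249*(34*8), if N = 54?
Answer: 67782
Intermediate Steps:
N + 249*(34*8) = 54 + 249*(34*8) = 54 + 249*272 = 54 + 67728 = 67782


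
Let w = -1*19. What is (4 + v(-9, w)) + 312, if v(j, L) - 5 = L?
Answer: 302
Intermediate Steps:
w = -19
v(j, L) = 5 + L
(4 + v(-9, w)) + 312 = (4 + (5 - 19)) + 312 = (4 - 14) + 312 = -10 + 312 = 302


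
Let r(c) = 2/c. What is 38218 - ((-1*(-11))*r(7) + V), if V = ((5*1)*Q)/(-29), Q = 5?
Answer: 7757791/203 ≈ 38216.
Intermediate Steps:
V = -25/29 (V = ((5*1)*5)/(-29) = (5*5)*(-1/29) = 25*(-1/29) = -25/29 ≈ -0.86207)
38218 - ((-1*(-11))*r(7) + V) = 38218 - ((-1*(-11))*(2/7) - 25/29) = 38218 - (11*(2*(⅐)) - 25/29) = 38218 - (11*(2/7) - 25/29) = 38218 - (22/7 - 25/29) = 38218 - 1*463/203 = 38218 - 463/203 = 7757791/203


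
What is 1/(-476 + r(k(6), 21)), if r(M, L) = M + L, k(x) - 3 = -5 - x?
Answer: -1/463 ≈ -0.0021598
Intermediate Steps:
k(x) = -2 - x (k(x) = 3 + (-5 - x) = -2 - x)
r(M, L) = L + M
1/(-476 + r(k(6), 21)) = 1/(-476 + (21 + (-2 - 1*6))) = 1/(-476 + (21 + (-2 - 6))) = 1/(-476 + (21 - 8)) = 1/(-476 + 13) = 1/(-463) = -1/463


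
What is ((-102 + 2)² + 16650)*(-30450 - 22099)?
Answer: -1400430850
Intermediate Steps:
((-102 + 2)² + 16650)*(-30450 - 22099) = ((-100)² + 16650)*(-52549) = (10000 + 16650)*(-52549) = 26650*(-52549) = -1400430850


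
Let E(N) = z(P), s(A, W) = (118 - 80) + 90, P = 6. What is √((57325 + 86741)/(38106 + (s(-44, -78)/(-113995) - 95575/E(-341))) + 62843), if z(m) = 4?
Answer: √293292963331425767151283/2160167081 ≈ 250.71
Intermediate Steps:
s(A, W) = 128 (s(A, W) = 38 + 90 = 128)
E(N) = 4
√((57325 + 86741)/(38106 + (s(-44, -78)/(-113995) - 95575/E(-341))) + 62843) = √((57325 + 86741)/(38106 + (128/(-113995) - 95575/4)) + 62843) = √(144066/(38106 + (128*(-1/113995) - 95575*¼)) + 62843) = √(144066/(38106 + (-128/113995 - 95575/4)) + 62843) = √(144066/(38106 - 10895072637/455980) + 62843) = √(144066/(6480501243/455980) + 62843) = √(144066*(455980/6480501243) + 62843) = √(21897071560/2160167081 + 62843) = √(135773276942843/2160167081) = √293292963331425767151283/2160167081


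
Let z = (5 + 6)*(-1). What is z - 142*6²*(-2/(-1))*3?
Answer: -30683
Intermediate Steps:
z = -11 (z = 11*(-1) = -11)
z - 142*6²*(-2/(-1))*3 = -11 - 142*6²*(-2/(-1))*3 = -11 - 142*36*(-2*(-1))*3 = -11 - 142*36*2*3 = -11 - 10224*3 = -11 - 142*216 = -11 - 30672 = -30683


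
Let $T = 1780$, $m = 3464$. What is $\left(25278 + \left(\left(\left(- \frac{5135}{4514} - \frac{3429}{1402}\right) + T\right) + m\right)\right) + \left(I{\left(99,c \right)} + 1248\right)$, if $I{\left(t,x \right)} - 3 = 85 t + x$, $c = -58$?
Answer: $\frac{63486290966}{1582157} \approx 40126.0$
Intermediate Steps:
$I{\left(t,x \right)} = 3 + x + 85 t$ ($I{\left(t,x \right)} = 3 + \left(85 t + x\right) = 3 + \left(x + 85 t\right) = 3 + x + 85 t$)
$\left(25278 + \left(\left(\left(- \frac{5135}{4514} - \frac{3429}{1402}\right) + T\right) + m\right)\right) + \left(I{\left(99,c \right)} + 1248\right) = \left(25278 + \left(\left(\left(- \frac{5135}{4514} - \frac{3429}{1402}\right) + 1780\right) + 3464\right)\right) + \left(\left(3 - 58 + 85 \cdot 99\right) + 1248\right) = \left(25278 + \left(\left(\left(\left(-5135\right) \frac{1}{4514} - \frac{3429}{1402}\right) + 1780\right) + 3464\right)\right) + \left(\left(3 - 58 + 8415\right) + 1248\right) = \left(25278 + \left(\left(\left(- \frac{5135}{4514} - \frac{3429}{1402}\right) + 1780\right) + 3464\right)\right) + \left(8360 + 1248\right) = \left(25278 + \left(\left(- \frac{5669444}{1582157} + 1780\right) + 3464\right)\right) + 9608 = \left(25278 + \left(\frac{2810570016}{1582157} + 3464\right)\right) + 9608 = \left(25278 + \frac{8291161864}{1582157}\right) + 9608 = \frac{48284926510}{1582157} + 9608 = \frac{63486290966}{1582157}$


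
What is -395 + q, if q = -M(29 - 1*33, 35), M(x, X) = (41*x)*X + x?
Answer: 5349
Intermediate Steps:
M(x, X) = x + 41*X*x (M(x, X) = 41*X*x + x = x + 41*X*x)
q = 5744 (q = -(29 - 1*33)*(1 + 41*35) = -(29 - 33)*(1 + 1435) = -(-4)*1436 = -1*(-5744) = 5744)
-395 + q = -395 + 5744 = 5349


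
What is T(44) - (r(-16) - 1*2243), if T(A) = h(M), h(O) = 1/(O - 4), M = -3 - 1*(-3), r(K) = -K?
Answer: 8907/4 ≈ 2226.8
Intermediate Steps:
M = 0 (M = -3 + 3 = 0)
h(O) = 1/(-4 + O)
T(A) = -¼ (T(A) = 1/(-4 + 0) = 1/(-4) = -¼)
T(44) - (r(-16) - 1*2243) = -¼ - (-1*(-16) - 1*2243) = -¼ - (16 - 2243) = -¼ - 1*(-2227) = -¼ + 2227 = 8907/4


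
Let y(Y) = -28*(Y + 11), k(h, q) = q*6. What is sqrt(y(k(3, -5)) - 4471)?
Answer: I*sqrt(3939) ≈ 62.761*I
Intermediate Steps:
k(h, q) = 6*q
y(Y) = -308 - 28*Y (y(Y) = -28*(11 + Y) = -308 - 28*Y)
sqrt(y(k(3, -5)) - 4471) = sqrt((-308 - 168*(-5)) - 4471) = sqrt((-308 - 28*(-30)) - 4471) = sqrt((-308 + 840) - 4471) = sqrt(532 - 4471) = sqrt(-3939) = I*sqrt(3939)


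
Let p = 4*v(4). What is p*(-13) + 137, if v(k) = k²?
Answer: -695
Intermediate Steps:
p = 64 (p = 4*4² = 4*16 = 64)
p*(-13) + 137 = 64*(-13) + 137 = -832 + 137 = -695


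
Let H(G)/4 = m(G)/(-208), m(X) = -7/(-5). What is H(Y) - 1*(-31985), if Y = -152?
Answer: 8316093/260 ≈ 31985.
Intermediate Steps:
m(X) = 7/5 (m(X) = -7*(-⅕) = 7/5)
H(G) = -7/260 (H(G) = 4*((7/5)/(-208)) = 4*((7/5)*(-1/208)) = 4*(-7/1040) = -7/260)
H(Y) - 1*(-31985) = -7/260 - 1*(-31985) = -7/260 + 31985 = 8316093/260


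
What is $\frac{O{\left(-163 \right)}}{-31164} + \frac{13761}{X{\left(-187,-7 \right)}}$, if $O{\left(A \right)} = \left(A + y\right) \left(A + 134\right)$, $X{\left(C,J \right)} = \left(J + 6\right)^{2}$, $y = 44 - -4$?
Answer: $\frac{428844469}{31164} \approx 13761.0$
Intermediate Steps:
$y = 48$ ($y = 44 + 4 = 48$)
$X{\left(C,J \right)} = \left(6 + J\right)^{2}$
$O{\left(A \right)} = \left(48 + A\right) \left(134 + A\right)$ ($O{\left(A \right)} = \left(A + 48\right) \left(A + 134\right) = \left(48 + A\right) \left(134 + A\right)$)
$\frac{O{\left(-163 \right)}}{-31164} + \frac{13761}{X{\left(-187,-7 \right)}} = \frac{6432 + \left(-163\right)^{2} + 182 \left(-163\right)}{-31164} + \frac{13761}{\left(6 - 7\right)^{2}} = \left(6432 + 26569 - 29666\right) \left(- \frac{1}{31164}\right) + \frac{13761}{\left(-1\right)^{2}} = 3335 \left(- \frac{1}{31164}\right) + \frac{13761}{1} = - \frac{3335}{31164} + 13761 \cdot 1 = - \frac{3335}{31164} + 13761 = \frac{428844469}{31164}$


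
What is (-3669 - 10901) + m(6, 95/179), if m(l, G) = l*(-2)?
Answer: -14582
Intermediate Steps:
m(l, G) = -2*l
(-3669 - 10901) + m(6, 95/179) = (-3669 - 10901) - 2*6 = -14570 - 12 = -14582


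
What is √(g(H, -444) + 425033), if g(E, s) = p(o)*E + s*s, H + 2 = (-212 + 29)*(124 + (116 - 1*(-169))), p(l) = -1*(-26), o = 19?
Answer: I*√1323905 ≈ 1150.6*I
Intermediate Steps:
p(l) = 26
H = -74849 (H = -2 + (-212 + 29)*(124 + (116 - 1*(-169))) = -2 - 183*(124 + (116 + 169)) = -2 - 183*(124 + 285) = -2 - 183*409 = -2 - 74847 = -74849)
g(E, s) = s² + 26*E (g(E, s) = 26*E + s*s = 26*E + s² = s² + 26*E)
√(g(H, -444) + 425033) = √(((-444)² + 26*(-74849)) + 425033) = √((197136 - 1946074) + 425033) = √(-1748938 + 425033) = √(-1323905) = I*√1323905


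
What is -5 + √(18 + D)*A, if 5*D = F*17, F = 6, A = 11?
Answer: -5 + 88*√15/5 ≈ 63.164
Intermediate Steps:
D = 102/5 (D = (6*17)/5 = (⅕)*102 = 102/5 ≈ 20.400)
-5 + √(18 + D)*A = -5 + √(18 + 102/5)*11 = -5 + √(192/5)*11 = -5 + (8*√15/5)*11 = -5 + 88*√15/5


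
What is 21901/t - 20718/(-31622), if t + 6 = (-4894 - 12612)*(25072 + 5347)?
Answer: 5515976815469/8419594981220 ≈ 0.65514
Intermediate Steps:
t = -532515020 (t = -6 + (-4894 - 12612)*(25072 + 5347) = -6 - 17506*30419 = -6 - 532515014 = -532515020)
21901/t - 20718/(-31622) = 21901/(-532515020) - 20718/(-31622) = 21901*(-1/532515020) - 20718*(-1/31622) = -21901/532515020 + 10359/15811 = 5515976815469/8419594981220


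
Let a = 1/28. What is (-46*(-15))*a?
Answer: 345/14 ≈ 24.643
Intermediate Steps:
a = 1/28 ≈ 0.035714
(-46*(-15))*a = -46*(-15)*(1/28) = 690*(1/28) = 345/14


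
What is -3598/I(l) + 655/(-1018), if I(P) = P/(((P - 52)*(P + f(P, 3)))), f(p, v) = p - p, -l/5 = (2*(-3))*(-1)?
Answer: 300345993/1018 ≈ 2.9504e+5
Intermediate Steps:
l = -30 (l = -5*2*(-3)*(-1) = -(-30)*(-1) = -5*6 = -30)
f(p, v) = 0
I(P) = 1/(-52 + P) (I(P) = P/(((P - 52)*(P + 0))) = P/(((-52 + P)*P)) = P/((P*(-52 + P))) = P*(1/(P*(-52 + P))) = 1/(-52 + P))
-3598/I(l) + 655/(-1018) = -3598/(1/(-52 - 30)) + 655/(-1018) = -3598/(1/(-82)) + 655*(-1/1018) = -3598/(-1/82) - 655/1018 = -3598*(-82) - 655/1018 = 295036 - 655/1018 = 300345993/1018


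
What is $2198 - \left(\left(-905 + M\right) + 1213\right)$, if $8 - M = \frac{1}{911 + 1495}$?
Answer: $\frac{4528093}{2406} \approx 1882.0$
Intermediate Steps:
$M = \frac{19247}{2406}$ ($M = 8 - \frac{1}{911 + 1495} = 8 - \frac{1}{2406} = \frac{19247}{2406} \approx 7.9996$)
$2198 - \left(\left(-905 + M\right) + 1213\right) = 2198 - \left(\left(-905 + \frac{19247}{2406}\right) + 1213\right) = 2198 - \left(- \frac{2158183}{2406} + 1213\right) = 2198 - \frac{760295}{2406} = \frac{4528093}{2406}$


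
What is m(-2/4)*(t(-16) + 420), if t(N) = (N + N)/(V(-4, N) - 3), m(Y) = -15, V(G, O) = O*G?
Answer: -383820/61 ≈ -6292.1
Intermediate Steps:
V(G, O) = G*O
t(N) = 2*N/(-3 - 4*N) (t(N) = (N + N)/(-4*N - 3) = (2*N)/(-3 - 4*N) = 2*N/(-3 - 4*N))
m(-2/4)*(t(-16) + 420) = -15*(-2*(-16)/(3 + 4*(-16)) + 420) = -15*(-2*(-16)/(3 - 64) + 420) = -15*(-2*(-16)/(-61) + 420) = -15*(-2*(-16)*(-1/61) + 420) = -15*(-32/61 + 420) = -15*25588/61 = -383820/61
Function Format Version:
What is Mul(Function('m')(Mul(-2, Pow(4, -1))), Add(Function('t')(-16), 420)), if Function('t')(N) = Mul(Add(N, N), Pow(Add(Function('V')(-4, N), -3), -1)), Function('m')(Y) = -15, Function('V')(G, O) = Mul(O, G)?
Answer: Rational(-383820, 61) ≈ -6292.1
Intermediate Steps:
Function('V')(G, O) = Mul(G, O)
Function('t')(N) = Mul(2, N, Pow(Add(-3, Mul(-4, N)), -1)) (Function('t')(N) = Mul(Add(N, N), Pow(Add(Mul(-4, N), -3), -1)) = Mul(Mul(2, N), Pow(Add(-3, Mul(-4, N)), -1)) = Mul(2, N, Pow(Add(-3, Mul(-4, N)), -1)))
Mul(Function('m')(Mul(-2, Pow(4, -1))), Add(Function('t')(-16), 420)) = Mul(-15, Add(Mul(-2, -16, Pow(Add(3, Mul(4, -16)), -1)), 420)) = Mul(-15, Add(Mul(-2, -16, Pow(Add(3, -64), -1)), 420)) = Mul(-15, Add(Mul(-2, -16, Pow(-61, -1)), 420)) = Mul(-15, Add(Mul(-2, -16, Rational(-1, 61)), 420)) = Mul(-15, Add(Rational(-32, 61), 420)) = Mul(-15, Rational(25588, 61)) = Rational(-383820, 61)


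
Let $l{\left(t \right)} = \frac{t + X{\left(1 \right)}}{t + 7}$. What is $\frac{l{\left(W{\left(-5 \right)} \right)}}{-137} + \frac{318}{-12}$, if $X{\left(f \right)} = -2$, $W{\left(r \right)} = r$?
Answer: $- \frac{3627}{137} \approx -26.474$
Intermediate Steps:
$l{\left(t \right)} = \frac{-2 + t}{7 + t}$ ($l{\left(t \right)} = \frac{t - 2}{t + 7} = \frac{-2 + t}{7 + t}$)
$\frac{l{\left(W{\left(-5 \right)} \right)}}{-137} + \frac{318}{-12} = \frac{\frac{1}{7 - 5} \left(-2 - 5\right)}{-137} + \frac{318}{-12} = \frac{1}{2} \left(-7\right) \left(- \frac{1}{137}\right) + 318 \left(- \frac{1}{12}\right) = \frac{1}{2} \left(-7\right) \left(- \frac{1}{137}\right) - \frac{53}{2} = \left(- \frac{7}{2}\right) \left(- \frac{1}{137}\right) - \frac{53}{2} = \frac{7}{274} - \frac{53}{2} = - \frac{3627}{137}$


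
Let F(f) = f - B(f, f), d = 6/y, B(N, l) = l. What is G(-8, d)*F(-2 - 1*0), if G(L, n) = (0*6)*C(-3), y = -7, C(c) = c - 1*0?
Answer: 0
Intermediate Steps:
C(c) = c (C(c) = c + 0 = c)
d = -6/7 (d = 6/(-7) = 6*(-⅐) = -6/7 ≈ -0.85714)
G(L, n) = 0 (G(L, n) = (0*6)*(-3) = 0*(-3) = 0)
F(f) = 0 (F(f) = f - f = 0)
G(-8, d)*F(-2 - 1*0) = 0*0 = 0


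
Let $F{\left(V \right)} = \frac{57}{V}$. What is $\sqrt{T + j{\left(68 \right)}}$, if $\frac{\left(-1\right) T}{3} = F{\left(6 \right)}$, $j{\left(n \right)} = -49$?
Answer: $\frac{i \sqrt{310}}{2} \approx 8.8034 i$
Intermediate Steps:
$T = - \frac{57}{2}$ ($T = - 3 \cdot \frac{57}{6} = - 3 \cdot 57 \cdot \frac{1}{6} = \left(-3\right) \frac{19}{2} = - \frac{57}{2} \approx -28.5$)
$\sqrt{T + j{\left(68 \right)}} = \sqrt{- \frac{57}{2} - 49} = \sqrt{- \frac{155}{2}} = \frac{i \sqrt{310}}{2}$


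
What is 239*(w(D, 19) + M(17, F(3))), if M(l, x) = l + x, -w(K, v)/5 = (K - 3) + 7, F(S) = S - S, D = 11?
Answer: -13862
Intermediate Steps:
F(S) = 0
w(K, v) = -20 - 5*K (w(K, v) = -5*((K - 3) + 7) = -5*((-3 + K) + 7) = -5*(4 + K) = -20 - 5*K)
239*(w(D, 19) + M(17, F(3))) = 239*((-20 - 5*11) + (17 + 0)) = 239*((-20 - 55) + 17) = 239*(-75 + 17) = 239*(-58) = -13862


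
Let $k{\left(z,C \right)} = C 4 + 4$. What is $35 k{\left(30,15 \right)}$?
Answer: $2240$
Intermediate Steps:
$k{\left(z,C \right)} = 4 + 4 C$ ($k{\left(z,C \right)} = 4 C + 4 = 4 + 4 C$)
$35 k{\left(30,15 \right)} = 35 \left(4 + 4 \cdot 15\right) = 35 \left(4 + 60\right) = 35 \cdot 64 = 2240$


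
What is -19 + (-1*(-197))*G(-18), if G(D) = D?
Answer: -3565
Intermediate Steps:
-19 + (-1*(-197))*G(-18) = -19 - 1*(-197)*(-18) = -19 + 197*(-18) = -19 - 3546 = -3565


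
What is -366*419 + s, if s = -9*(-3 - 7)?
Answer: -153264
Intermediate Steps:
s = 90 (s = -9*(-10) = 90)
-366*419 + s = -366*419 + 90 = -153354 + 90 = -153264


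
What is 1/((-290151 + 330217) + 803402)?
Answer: 1/843468 ≈ 1.1856e-6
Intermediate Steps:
1/((-290151 + 330217) + 803402) = 1/(40066 + 803402) = 1/843468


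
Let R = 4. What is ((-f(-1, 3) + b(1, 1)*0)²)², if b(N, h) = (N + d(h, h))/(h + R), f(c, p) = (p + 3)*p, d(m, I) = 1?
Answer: 104976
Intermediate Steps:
f(c, p) = p*(3 + p) (f(c, p) = (3 + p)*p = p*(3 + p))
b(N, h) = (1 + N)/(4 + h) (b(N, h) = (N + 1)/(h + 4) = (1 + N)/(4 + h))
((-f(-1, 3) + b(1, 1)*0)²)² = ((-3*(3 + 3) + ((1 + 1)/(4 + 1))*0)²)² = ((-3*6 + (2/5)*0)²)² = ((-1*18 + ((⅕)*2)*0)²)² = ((-18 + (⅖)*0)²)² = ((-18 + 0)²)² = ((-18)²)² = 324² = 104976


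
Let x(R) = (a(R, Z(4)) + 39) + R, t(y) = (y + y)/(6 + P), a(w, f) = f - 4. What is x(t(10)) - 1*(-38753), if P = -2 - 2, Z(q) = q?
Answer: 38802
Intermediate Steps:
P = -4
a(w, f) = -4 + f
t(y) = y (t(y) = (y + y)/(6 - 4) = (2*y)/2 = (2*y)*(1/2) = y)
x(R) = 39 + R (x(R) = ((-4 + 4) + 39) + R = (0 + 39) + R = 39 + R)
x(t(10)) - 1*(-38753) = (39 + 10) - 1*(-38753) = 49 + 38753 = 38802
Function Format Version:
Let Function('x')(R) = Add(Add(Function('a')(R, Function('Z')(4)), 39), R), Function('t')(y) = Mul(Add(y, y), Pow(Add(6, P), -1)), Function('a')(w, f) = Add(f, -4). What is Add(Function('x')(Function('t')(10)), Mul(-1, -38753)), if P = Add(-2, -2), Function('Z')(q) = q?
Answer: 38802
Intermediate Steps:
P = -4
Function('a')(w, f) = Add(-4, f)
Function('t')(y) = y (Function('t')(y) = Mul(Add(y, y), Pow(Add(6, -4), -1)) = Mul(Mul(2, y), Pow(2, -1)) = Mul(Mul(2, y), Rational(1, 2)) = y)
Function('x')(R) = Add(39, R) (Function('x')(R) = Add(Add(Add(-4, 4), 39), R) = Add(Add(0, 39), R) = Add(39, R))
Add(Function('x')(Function('t')(10)), Mul(-1, -38753)) = Add(Add(39, 10), Mul(-1, -38753)) = Add(49, 38753) = 38802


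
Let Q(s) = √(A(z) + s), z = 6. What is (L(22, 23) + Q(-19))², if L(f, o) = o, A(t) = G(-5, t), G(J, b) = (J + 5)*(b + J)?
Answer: (23 + I*√19)² ≈ 510.0 + 200.51*I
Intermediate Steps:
G(J, b) = (5 + J)*(J + b)
A(t) = 0 (A(t) = (-5)² + 5*(-5) + 5*t - 5*t = 25 - 25 + 5*t - 5*t = 0)
Q(s) = √s (Q(s) = √(0 + s) = √s)
(L(22, 23) + Q(-19))² = (23 + √(-19))² = (23 + I*√19)²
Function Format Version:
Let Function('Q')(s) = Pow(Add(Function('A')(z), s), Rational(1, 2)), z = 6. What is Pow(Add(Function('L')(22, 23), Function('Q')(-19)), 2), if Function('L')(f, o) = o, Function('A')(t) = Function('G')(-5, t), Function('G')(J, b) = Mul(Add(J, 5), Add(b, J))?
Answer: Pow(Add(23, Mul(I, Pow(19, Rational(1, 2)))), 2) ≈ Add(510.00, Mul(200.51, I))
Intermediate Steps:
Function('G')(J, b) = Mul(Add(5, J), Add(J, b))
Function('A')(t) = 0 (Function('A')(t) = Add(Pow(-5, 2), Mul(5, -5), Mul(5, t), Mul(-5, t)) = Add(25, -25, Mul(5, t), Mul(-5, t)) = 0)
Function('Q')(s) = Pow(s, Rational(1, 2)) (Function('Q')(s) = Pow(Add(0, s), Rational(1, 2)) = Pow(s, Rational(1, 2)))
Pow(Add(Function('L')(22, 23), Function('Q')(-19)), 2) = Pow(Add(23, Pow(-19, Rational(1, 2))), 2) = Pow(Add(23, Mul(I, Pow(19, Rational(1, 2)))), 2)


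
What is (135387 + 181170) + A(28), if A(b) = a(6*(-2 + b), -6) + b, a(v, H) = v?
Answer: 316741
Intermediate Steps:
A(b) = -12 + 7*b (A(b) = 6*(-2 + b) + b = (-12 + 6*b) + b = -12 + 7*b)
(135387 + 181170) + A(28) = (135387 + 181170) + (-12 + 7*28) = 316557 + (-12 + 196) = 316557 + 184 = 316741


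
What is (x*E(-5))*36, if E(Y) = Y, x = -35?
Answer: 6300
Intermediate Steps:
(x*E(-5))*36 = -35*(-5)*36 = 175*36 = 6300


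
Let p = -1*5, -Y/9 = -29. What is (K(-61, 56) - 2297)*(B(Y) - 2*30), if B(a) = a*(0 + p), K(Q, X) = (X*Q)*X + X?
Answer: 264178005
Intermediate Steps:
Y = 261 (Y = -9*(-29) = 261)
p = -5
K(Q, X) = X + Q*X² (K(Q, X) = (Q*X)*X + X = Q*X² + X = X + Q*X²)
B(a) = -5*a (B(a) = a*(0 - 5) = a*(-5) = -5*a)
(K(-61, 56) - 2297)*(B(Y) - 2*30) = (56*(1 - 61*56) - 2297)*(-5*261 - 2*30) = (56*(1 - 3416) - 2297)*(-1305 - 60) = (56*(-3415) - 2297)*(-1365) = (-191240 - 2297)*(-1365) = -193537*(-1365) = 264178005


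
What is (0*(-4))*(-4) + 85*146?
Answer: 12410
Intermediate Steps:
(0*(-4))*(-4) + 85*146 = 0*(-4) + 12410 = 0 + 12410 = 12410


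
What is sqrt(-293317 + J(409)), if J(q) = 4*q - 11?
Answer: 2*I*sqrt(72923) ≈ 540.08*I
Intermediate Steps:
J(q) = -11 + 4*q
sqrt(-293317 + J(409)) = sqrt(-293317 + (-11 + 4*409)) = sqrt(-293317 + (-11 + 1636)) = sqrt(-293317 + 1625) = sqrt(-291692) = 2*I*sqrt(72923)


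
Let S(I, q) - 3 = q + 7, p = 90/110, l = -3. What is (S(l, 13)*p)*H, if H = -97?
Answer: -20079/11 ≈ -1825.4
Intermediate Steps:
p = 9/11 (p = 90*(1/110) = 9/11 ≈ 0.81818)
S(I, q) = 10 + q (S(I, q) = 3 + (q + 7) = 3 + (7 + q) = 10 + q)
(S(l, 13)*p)*H = ((10 + 13)*(9/11))*(-97) = (23*(9/11))*(-97) = (207/11)*(-97) = -20079/11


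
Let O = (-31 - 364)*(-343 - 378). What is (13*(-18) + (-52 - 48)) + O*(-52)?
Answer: -14809674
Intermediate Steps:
O = 284795 (O = -395*(-721) = 284795)
(13*(-18) + (-52 - 48)) + O*(-52) = (13*(-18) + (-52 - 48)) + 284795*(-52) = (-234 - 100) - 14809340 = -334 - 14809340 = -14809674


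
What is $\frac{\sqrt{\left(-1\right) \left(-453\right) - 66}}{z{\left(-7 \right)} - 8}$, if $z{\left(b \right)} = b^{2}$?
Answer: $\frac{3 \sqrt{43}}{41} \approx 0.47981$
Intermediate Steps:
$\frac{\sqrt{\left(-1\right) \left(-453\right) - 66}}{z{\left(-7 \right)} - 8} = \frac{\sqrt{\left(-1\right) \left(-453\right) - 66}}{\left(-7\right)^{2} - 8} = \frac{\sqrt{453 - 66}}{49 - 8} = \frac{\sqrt{387}}{41} = 3 \sqrt{43} \cdot \frac{1}{41} = \frac{3 \sqrt{43}}{41}$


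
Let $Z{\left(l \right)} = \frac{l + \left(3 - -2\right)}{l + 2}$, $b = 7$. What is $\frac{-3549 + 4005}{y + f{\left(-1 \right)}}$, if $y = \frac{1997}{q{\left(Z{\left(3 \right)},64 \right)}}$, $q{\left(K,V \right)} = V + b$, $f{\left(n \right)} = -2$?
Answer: $\frac{32376}{1855} \approx 17.453$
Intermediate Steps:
$Z{\left(l \right)} = \frac{5 + l}{2 + l}$ ($Z{\left(l \right)} = \frac{l + \left(3 + 2\right)}{2 + l} = \frac{l + 5}{2 + l} = \frac{5 + l}{2 + l}$)
$q{\left(K,V \right)} = 7 + V$ ($q{\left(K,V \right)} = V + 7 = 7 + V$)
$y = \frac{1997}{71}$ ($y = \frac{1997}{7 + 64} = \frac{1997}{71} \approx 28.127$)
$\frac{-3549 + 4005}{y + f{\left(-1 \right)}} = \frac{-3549 + 4005}{\frac{1997}{71} - 2} = \frac{456}{\frac{1855}{71}} = 456 \cdot \frac{71}{1855} = \frac{32376}{1855}$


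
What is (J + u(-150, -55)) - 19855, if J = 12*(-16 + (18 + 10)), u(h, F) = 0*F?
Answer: -19711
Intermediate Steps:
u(h, F) = 0
J = 144 (J = 12*(-16 + 28) = 12*12 = 144)
(J + u(-150, -55)) - 19855 = (144 + 0) - 19855 = 144 - 19855 = -19711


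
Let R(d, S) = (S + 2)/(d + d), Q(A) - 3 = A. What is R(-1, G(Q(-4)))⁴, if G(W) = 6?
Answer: 256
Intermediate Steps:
Q(A) = 3 + A
R(d, S) = (2 + S)/(2*d) (R(d, S) = (2 + S)/((2*d)) = (2 + S)*(1/(2*d)) = (2 + S)/(2*d))
R(-1, G(Q(-4)))⁴ = ((½)*(2 + 6)/(-1))⁴ = ((½)*(-1)*8)⁴ = (-4)⁴ = 256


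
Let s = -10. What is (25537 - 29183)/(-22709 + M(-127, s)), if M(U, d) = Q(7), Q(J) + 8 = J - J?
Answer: 3646/22717 ≈ 0.16050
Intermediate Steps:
Q(J) = -8 (Q(J) = -8 + (J - J) = -8 + 0 = -8)
M(U, d) = -8
(25537 - 29183)/(-22709 + M(-127, s)) = (25537 - 29183)/(-22709 - 8) = -3646/(-22717) = -3646*(-1/22717) = 3646/22717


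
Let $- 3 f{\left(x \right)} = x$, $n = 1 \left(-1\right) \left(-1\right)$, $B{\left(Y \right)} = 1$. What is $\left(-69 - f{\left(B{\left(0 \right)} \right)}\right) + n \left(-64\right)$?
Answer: $- \frac{398}{3} \approx -132.67$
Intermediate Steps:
$n = 1$ ($n = \left(-1\right) \left(-1\right) = 1$)
$f{\left(x \right)} = - \frac{x}{3}$
$\left(-69 - f{\left(B{\left(0 \right)} \right)}\right) + n \left(-64\right) = \left(-69 - \left(- \frac{1}{3}\right) 1\right) + 1 \left(-64\right) = \left(-69 - - \frac{1}{3}\right) - 64 = \left(-69 + \frac{1}{3}\right) - 64 = - \frac{206}{3} - 64 = - \frac{398}{3}$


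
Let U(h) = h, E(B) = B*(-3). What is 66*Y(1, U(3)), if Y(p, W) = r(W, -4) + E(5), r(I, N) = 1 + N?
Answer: -1188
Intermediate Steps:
E(B) = -3*B
Y(p, W) = -18 (Y(p, W) = (1 - 4) - 3*5 = -3 - 15 = -18)
66*Y(1, U(3)) = 66*(-18) = -1188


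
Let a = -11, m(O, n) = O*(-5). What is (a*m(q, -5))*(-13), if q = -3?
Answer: 2145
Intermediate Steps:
m(O, n) = -5*O
(a*m(q, -5))*(-13) = -(-55)*(-3)*(-13) = -11*15*(-13) = -165*(-13) = 2145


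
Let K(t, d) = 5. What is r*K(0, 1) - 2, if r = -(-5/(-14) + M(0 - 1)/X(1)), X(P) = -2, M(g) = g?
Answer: -44/7 ≈ -6.2857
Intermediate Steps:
r = -6/7 (r = -(-5/(-14) + (0 - 1)/(-2)) = -(-5*(-1/14) - 1*(-½)) = -(5/14 + ½) = -1*6/7 = -6/7 ≈ -0.85714)
r*K(0, 1) - 2 = -6/7*5 - 2 = -30/7 - 2 = -44/7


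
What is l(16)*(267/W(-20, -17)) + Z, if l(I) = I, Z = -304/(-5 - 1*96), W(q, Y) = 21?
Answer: 145952/707 ≈ 206.44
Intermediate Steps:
Z = 304/101 (Z = -304/(-5 - 96) = -304/(-101) = -304*(-1/101) = 304/101 ≈ 3.0099)
l(16)*(267/W(-20, -17)) + Z = 16*(267/21) + 304/101 = 16*(267*(1/21)) + 304/101 = 16*(89/7) + 304/101 = 1424/7 + 304/101 = 145952/707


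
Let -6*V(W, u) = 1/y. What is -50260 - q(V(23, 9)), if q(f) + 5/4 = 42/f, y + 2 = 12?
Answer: -190955/4 ≈ -47739.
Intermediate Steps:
y = 10 (y = -2 + 12 = 10)
V(W, u) = -1/60 (V(W, u) = -1/6/10 = -1/6*1/10 = -1/60)
q(f) = -5/4 + 42/f
-50260 - q(V(23, 9)) = -50260 - (-5/4 + 42/(-1/60)) = -50260 - (-5/4 + 42*(-60)) = -50260 - (-5/4 - 2520) = -50260 - 1*(-10085/4) = -50260 + 10085/4 = -190955/4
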